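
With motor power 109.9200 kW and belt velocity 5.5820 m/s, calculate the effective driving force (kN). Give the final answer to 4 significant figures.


Te = P / v = 109.9200 / 5.5820
Te = 19.69 kN


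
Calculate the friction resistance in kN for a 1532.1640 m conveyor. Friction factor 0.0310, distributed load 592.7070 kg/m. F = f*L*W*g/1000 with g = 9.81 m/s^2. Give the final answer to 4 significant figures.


F = 0.0310 * 1532.1640 * 592.7070 * 9.81 / 1000
F = 276.2 kN


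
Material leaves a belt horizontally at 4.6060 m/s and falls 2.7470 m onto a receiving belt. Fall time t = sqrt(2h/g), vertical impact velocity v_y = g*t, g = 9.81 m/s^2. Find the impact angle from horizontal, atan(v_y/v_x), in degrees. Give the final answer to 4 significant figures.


t = sqrt(2*2.7470/9.81) = 0.748359 s
v_y = 9.81 * 0.748359 = 7.3414 m/s
angle = atan(7.3414 / 4.6060) = 57.90 deg


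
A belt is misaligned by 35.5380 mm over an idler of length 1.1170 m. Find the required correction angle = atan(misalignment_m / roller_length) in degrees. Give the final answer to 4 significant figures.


misalign_m = 35.5380 / 1000 = 0.035538 m
angle = atan(0.035538 / 1.1170)
angle = 1.822 deg


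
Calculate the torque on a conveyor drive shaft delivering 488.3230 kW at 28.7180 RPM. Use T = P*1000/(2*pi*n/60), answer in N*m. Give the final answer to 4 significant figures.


omega = 2*pi*28.7180/60 = 3.00734 rad/s
T = 488.3230*1000 / 3.00734
T = 162400 N*m


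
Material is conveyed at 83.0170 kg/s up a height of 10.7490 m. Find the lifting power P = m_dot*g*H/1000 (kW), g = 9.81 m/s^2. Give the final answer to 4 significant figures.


P = 83.0170 * 9.81 * 10.7490 / 1000
P = 8.754 kW


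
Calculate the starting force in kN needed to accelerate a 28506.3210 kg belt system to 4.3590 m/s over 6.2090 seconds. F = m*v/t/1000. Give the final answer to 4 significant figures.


F = 28506.3210 * 4.3590 / 6.2090 / 1000
F = 20.01 kN


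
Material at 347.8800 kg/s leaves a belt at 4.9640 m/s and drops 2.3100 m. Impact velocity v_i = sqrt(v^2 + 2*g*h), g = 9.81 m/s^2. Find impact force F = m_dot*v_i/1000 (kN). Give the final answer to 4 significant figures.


v_i = sqrt(4.9640^2 + 2*9.81*2.3100) = 8.36442 m/s
F = 347.8800 * 8.36442 / 1000
F = 2.910 kN


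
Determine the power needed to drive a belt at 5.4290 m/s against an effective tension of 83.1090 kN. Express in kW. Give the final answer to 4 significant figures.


P = Te * v = 83.1090 * 5.4290
P = 451.2 kW


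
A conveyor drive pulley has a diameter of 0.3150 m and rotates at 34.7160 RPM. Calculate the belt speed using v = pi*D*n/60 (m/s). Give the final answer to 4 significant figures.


v = pi * 0.3150 * 34.7160 / 60
v = 0.5726 m/s


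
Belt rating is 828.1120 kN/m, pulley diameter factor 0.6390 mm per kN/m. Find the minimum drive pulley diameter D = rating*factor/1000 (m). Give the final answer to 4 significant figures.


D = 828.1120 * 0.6390 / 1000
D = 0.5292 m


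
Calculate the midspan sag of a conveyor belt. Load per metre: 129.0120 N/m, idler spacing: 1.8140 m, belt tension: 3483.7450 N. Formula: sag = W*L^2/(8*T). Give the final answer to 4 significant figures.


sag = 129.0120 * 1.8140^2 / (8 * 3483.7450)
sag = 0.01523 m


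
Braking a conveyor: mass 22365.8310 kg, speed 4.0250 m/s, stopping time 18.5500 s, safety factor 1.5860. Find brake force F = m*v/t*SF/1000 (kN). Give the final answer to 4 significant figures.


F = 22365.8310 * 4.0250 / 18.5500 * 1.5860 / 1000
F = 7.697 kN


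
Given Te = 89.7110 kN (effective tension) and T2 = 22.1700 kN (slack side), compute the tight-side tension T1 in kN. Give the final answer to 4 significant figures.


T1 = Te + T2 = 89.7110 + 22.1700
T1 = 111.9 kN


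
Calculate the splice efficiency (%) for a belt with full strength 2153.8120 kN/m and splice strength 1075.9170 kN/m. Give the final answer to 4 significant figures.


Eff = 1075.9170 / 2153.8120 * 100
Eff = 49.95 %


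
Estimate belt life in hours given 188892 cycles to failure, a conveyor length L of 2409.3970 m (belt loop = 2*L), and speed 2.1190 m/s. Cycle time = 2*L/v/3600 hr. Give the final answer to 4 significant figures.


cycle_time = 2 * 2409.3970 / 2.1190 / 3600 = 0.631691 hr
life = 188892 * 0.631691 = 119300 hours


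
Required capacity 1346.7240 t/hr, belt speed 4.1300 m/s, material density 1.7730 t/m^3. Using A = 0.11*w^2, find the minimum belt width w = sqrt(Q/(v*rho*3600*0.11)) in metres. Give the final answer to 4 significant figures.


A_req = 1346.7240 / (4.1300 * 1.7730 * 3600) = 0.0510878 m^2
w = sqrt(0.0510878 / 0.11)
w = 0.6815 m


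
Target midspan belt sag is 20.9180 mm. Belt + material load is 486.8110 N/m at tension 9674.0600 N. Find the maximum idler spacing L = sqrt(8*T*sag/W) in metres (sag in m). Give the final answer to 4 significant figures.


sag = 20.9180/1000 = 0.020918 m
L = sqrt(8 * 9674.0600 * 0.020918 / 486.8110)
L = 1.824 m


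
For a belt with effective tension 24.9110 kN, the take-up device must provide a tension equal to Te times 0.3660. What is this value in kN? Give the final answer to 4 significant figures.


T_tu = 24.9110 * 0.3660
T_tu = 9.117 kN


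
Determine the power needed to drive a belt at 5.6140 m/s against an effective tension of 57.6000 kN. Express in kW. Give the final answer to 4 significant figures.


P = Te * v = 57.6000 * 5.6140
P = 323.4 kW


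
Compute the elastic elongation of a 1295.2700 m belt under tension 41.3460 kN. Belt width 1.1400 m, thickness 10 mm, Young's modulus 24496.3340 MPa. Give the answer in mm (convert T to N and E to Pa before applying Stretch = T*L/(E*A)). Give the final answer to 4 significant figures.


A = 1.1400 * 0.01 = 0.01140 m^2
Stretch = 41.3460*1000 * 1295.2700 / (24496.3340e6 * 0.01140) * 1000
Stretch = 191.8 mm


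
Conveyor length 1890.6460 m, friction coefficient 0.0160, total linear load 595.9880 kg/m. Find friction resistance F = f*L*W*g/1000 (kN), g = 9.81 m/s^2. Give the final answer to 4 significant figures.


F = 0.0160 * 1890.6460 * 595.9880 * 9.81 / 1000
F = 176.9 kN


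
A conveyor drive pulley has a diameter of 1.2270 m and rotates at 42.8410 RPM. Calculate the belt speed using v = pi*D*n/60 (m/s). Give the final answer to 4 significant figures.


v = pi * 1.2270 * 42.8410 / 60
v = 2.752 m/s


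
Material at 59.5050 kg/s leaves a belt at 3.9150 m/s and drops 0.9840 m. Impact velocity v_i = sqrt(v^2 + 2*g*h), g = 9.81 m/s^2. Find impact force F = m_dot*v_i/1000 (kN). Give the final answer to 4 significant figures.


v_i = sqrt(3.9150^2 + 2*9.81*0.9840) = 5.88501 m/s
F = 59.5050 * 5.88501 / 1000
F = 0.3502 kN


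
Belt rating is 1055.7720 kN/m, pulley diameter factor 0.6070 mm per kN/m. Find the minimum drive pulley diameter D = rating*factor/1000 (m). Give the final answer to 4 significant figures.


D = 1055.7720 * 0.6070 / 1000
D = 0.6409 m


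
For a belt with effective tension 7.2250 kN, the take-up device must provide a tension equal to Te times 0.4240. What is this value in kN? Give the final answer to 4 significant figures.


T_tu = 7.2250 * 0.4240
T_tu = 3.063 kN


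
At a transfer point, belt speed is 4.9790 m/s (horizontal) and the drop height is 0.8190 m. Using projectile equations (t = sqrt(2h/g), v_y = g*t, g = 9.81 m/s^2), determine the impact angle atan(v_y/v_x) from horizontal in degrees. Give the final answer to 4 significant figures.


t = sqrt(2*0.8190/9.81) = 0.408623 s
v_y = 9.81 * 0.408623 = 4.00859 m/s
angle = atan(4.00859 / 4.9790) = 38.84 deg


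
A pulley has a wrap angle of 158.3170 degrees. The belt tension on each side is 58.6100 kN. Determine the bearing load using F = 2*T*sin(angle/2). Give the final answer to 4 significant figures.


F = 2 * 58.6100 * sin(158.3170/2 deg)
F = 115.1 kN


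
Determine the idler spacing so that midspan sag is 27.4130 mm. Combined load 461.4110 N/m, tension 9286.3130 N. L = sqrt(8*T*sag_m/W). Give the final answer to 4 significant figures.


sag = 27.4130/1000 = 0.027413 m
L = sqrt(8 * 9286.3130 * 0.027413 / 461.4110)
L = 2.101 m


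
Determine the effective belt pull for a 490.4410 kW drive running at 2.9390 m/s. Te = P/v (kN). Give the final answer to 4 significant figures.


Te = P / v = 490.4410 / 2.9390
Te = 166.9 kN


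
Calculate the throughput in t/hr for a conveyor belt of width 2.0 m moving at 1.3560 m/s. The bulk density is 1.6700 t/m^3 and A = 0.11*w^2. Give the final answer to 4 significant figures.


A = 0.11 * 2.0^2 = 0.44 m^2
C = 0.44 * 1.3560 * 1.6700 * 3600
C = 3587 t/hr


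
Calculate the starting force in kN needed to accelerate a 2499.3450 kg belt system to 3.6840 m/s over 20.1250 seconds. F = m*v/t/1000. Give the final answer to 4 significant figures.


F = 2499.3450 * 3.6840 / 20.1250 / 1000
F = 0.4575 kN


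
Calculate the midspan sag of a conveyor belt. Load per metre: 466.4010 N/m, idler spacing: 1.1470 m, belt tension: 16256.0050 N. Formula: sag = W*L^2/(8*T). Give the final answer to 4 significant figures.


sag = 466.4010 * 1.1470^2 / (8 * 16256.0050)
sag = 0.004718 m


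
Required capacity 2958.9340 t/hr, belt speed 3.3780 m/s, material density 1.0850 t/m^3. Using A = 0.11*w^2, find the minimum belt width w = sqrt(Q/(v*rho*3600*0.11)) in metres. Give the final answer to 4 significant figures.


A_req = 2958.9340 / (3.3780 * 1.0850 * 3600) = 0.224256 m^2
w = sqrt(0.224256 / 0.11)
w = 1.428 m


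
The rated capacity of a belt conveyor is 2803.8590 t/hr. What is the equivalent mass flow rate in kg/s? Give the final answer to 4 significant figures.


m_dot = 2803.8590 * 1000 / 3600
m_dot = 778.8 kg/s


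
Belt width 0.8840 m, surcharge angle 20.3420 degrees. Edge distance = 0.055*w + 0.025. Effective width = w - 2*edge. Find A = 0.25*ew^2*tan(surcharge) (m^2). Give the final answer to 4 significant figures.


edge = 0.055*0.8840 + 0.025 = 0.07362 m
ew = 0.8840 - 2*0.07362 = 0.73676 m
A = 0.25 * 0.73676^2 * tan(20.3420 deg)
A = 0.05031 m^2


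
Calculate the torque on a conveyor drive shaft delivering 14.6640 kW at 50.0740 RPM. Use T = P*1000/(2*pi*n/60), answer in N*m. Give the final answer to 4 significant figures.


omega = 2*pi*50.0740/60 = 5.24374 rad/s
T = 14.6640*1000 / 5.24374
T = 2796 N*m


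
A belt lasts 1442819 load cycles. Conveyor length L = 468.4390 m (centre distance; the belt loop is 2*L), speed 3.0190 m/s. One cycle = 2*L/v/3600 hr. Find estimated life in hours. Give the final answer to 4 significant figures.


cycle_time = 2 * 468.4390 / 3.0190 / 3600 = 0.086202 hr
life = 1442819 * 0.086202 = 124400 hours


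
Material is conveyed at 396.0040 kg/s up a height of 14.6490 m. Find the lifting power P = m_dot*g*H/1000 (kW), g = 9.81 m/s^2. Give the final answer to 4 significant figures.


P = 396.0040 * 9.81 * 14.6490 / 1000
P = 56.91 kW


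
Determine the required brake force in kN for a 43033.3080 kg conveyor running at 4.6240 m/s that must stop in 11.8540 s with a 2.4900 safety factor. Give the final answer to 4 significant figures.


F = 43033.3080 * 4.6240 / 11.8540 * 2.4900 / 1000
F = 41.80 kN


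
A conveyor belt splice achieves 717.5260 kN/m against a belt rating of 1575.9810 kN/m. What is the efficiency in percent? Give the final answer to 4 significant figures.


Eff = 717.5260 / 1575.9810 * 100
Eff = 45.53 %


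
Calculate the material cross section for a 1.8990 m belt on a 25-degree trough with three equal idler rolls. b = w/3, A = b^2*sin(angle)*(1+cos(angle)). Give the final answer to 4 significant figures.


b = 1.8990/3 = 0.633 m
A = 0.633^2 * sin(25 deg) * (1 + cos(25 deg))
A = 0.3228 m^2


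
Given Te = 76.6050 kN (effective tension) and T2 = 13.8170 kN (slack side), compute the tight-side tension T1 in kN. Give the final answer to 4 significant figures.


T1 = Te + T2 = 76.6050 + 13.8170
T1 = 90.42 kN


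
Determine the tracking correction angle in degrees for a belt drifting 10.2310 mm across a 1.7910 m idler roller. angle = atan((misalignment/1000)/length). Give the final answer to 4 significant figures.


misalign_m = 10.2310 / 1000 = 0.010231 m
angle = atan(0.010231 / 1.7910)
angle = 0.3273 deg


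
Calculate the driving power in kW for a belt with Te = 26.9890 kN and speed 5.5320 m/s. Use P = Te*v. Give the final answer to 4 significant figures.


P = Te * v = 26.9890 * 5.5320
P = 149.3 kW


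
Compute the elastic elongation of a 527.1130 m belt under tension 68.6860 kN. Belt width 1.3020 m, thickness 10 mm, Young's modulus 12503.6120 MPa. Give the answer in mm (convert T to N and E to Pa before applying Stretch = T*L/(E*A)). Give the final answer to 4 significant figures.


A = 1.3020 * 0.01 = 0.01302 m^2
Stretch = 68.6860*1000 * 527.1130 / (12503.6120e6 * 0.01302) * 1000
Stretch = 222.4 mm


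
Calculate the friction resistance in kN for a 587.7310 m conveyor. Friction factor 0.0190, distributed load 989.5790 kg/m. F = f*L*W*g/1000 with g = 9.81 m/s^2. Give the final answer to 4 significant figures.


F = 0.0190 * 587.7310 * 989.5790 * 9.81 / 1000
F = 108.4 kN


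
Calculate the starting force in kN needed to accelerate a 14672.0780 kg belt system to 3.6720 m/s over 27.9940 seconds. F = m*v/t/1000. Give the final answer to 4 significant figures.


F = 14672.0780 * 3.6720 / 27.9940 / 1000
F = 1.925 kN


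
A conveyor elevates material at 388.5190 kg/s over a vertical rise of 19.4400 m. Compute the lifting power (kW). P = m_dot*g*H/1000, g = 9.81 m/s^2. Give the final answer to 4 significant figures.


P = 388.5190 * 9.81 * 19.4400 / 1000
P = 74.09 kW


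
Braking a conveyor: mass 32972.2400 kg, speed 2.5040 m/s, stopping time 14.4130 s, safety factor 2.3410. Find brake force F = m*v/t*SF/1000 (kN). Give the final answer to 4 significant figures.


F = 32972.2400 * 2.5040 / 14.4130 * 2.3410 / 1000
F = 13.41 kN


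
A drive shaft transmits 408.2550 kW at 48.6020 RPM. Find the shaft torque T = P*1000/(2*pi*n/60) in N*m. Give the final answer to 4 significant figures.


omega = 2*pi*48.6020/60 = 5.08959 rad/s
T = 408.2550*1000 / 5.08959
T = 80210 N*m


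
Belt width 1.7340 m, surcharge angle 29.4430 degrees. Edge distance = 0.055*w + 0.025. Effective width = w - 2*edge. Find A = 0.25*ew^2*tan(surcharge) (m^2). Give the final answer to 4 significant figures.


edge = 0.055*1.7340 + 0.025 = 0.12037 m
ew = 1.7340 - 2*0.12037 = 1.49326 m
A = 0.25 * 1.49326^2 * tan(29.4430 deg)
A = 0.3147 m^2


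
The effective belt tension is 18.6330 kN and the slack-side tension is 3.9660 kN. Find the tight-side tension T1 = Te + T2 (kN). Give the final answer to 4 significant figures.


T1 = Te + T2 = 18.6330 + 3.9660
T1 = 22.60 kN


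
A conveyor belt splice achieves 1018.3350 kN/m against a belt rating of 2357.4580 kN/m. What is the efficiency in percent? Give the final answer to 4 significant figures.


Eff = 1018.3350 / 2357.4580 * 100
Eff = 43.20 %


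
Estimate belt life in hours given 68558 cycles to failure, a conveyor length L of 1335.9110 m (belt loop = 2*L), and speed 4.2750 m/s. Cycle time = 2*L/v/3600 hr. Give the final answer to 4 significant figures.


cycle_time = 2 * 1335.9110 / 4.2750 / 3600 = 0.173608 hr
life = 68558 * 0.173608 = 11900 hours


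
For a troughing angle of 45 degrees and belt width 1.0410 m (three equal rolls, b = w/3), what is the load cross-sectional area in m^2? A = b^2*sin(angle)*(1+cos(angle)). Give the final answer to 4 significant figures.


b = 1.0410/3 = 0.347 m
A = 0.347^2 * sin(45 deg) * (1 + cos(45 deg))
A = 0.1453 m^2


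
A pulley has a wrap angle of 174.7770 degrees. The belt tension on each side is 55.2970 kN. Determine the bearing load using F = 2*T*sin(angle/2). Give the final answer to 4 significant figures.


F = 2 * 55.2970 * sin(174.7770/2 deg)
F = 110.5 kN


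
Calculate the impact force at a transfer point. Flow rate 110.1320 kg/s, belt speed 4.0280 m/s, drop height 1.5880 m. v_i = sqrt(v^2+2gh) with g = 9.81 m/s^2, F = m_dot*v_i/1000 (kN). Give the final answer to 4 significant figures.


v_i = sqrt(4.0280^2 + 2*9.81*1.5880) = 6.88341 m/s
F = 110.1320 * 6.88341 / 1000
F = 0.7581 kN


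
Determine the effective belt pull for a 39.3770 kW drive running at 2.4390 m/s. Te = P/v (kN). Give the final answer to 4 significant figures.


Te = P / v = 39.3770 / 2.4390
Te = 16.14 kN


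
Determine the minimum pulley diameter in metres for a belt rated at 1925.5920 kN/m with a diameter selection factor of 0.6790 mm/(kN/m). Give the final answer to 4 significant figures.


D = 1925.5920 * 0.6790 / 1000
D = 1.307 m


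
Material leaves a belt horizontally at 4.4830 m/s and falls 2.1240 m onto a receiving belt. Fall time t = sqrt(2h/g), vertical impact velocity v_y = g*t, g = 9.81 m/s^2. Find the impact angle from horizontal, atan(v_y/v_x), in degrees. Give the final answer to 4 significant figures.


t = sqrt(2*2.1240/9.81) = 0.658048 s
v_y = 9.81 * 0.658048 = 6.45545 m/s
angle = atan(6.45545 / 4.4830) = 55.22 deg


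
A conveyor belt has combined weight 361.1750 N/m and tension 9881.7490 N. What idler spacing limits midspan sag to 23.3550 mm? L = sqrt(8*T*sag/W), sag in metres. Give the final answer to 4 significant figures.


sag = 23.3550/1000 = 0.023355 m
L = sqrt(8 * 9881.7490 * 0.023355 / 361.1750)
L = 2.261 m


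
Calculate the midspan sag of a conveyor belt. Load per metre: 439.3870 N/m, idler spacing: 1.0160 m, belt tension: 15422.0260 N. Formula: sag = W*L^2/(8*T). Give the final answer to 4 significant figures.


sag = 439.3870 * 1.0160^2 / (8 * 15422.0260)
sag = 0.003676 m


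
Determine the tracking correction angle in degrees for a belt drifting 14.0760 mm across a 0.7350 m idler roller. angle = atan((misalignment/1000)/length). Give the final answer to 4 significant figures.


misalign_m = 14.0760 / 1000 = 0.014076 m
angle = atan(0.014076 / 0.7350)
angle = 1.097 deg


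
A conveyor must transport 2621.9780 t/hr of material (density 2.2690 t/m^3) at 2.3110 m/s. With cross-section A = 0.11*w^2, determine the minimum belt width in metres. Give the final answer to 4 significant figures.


A_req = 2621.9780 / (2.3110 * 2.2690 * 3600) = 0.138897 m^2
w = sqrt(0.138897 / 0.11)
w = 1.124 m


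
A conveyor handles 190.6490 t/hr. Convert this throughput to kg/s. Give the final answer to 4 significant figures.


m_dot = 190.6490 * 1000 / 3600
m_dot = 52.96 kg/s


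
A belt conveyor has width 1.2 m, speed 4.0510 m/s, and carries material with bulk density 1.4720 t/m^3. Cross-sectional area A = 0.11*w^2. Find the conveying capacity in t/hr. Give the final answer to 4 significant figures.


A = 0.11 * 1.2^2 = 0.1584 m^2
C = 0.1584 * 4.0510 * 1.4720 * 3600
C = 3400 t/hr


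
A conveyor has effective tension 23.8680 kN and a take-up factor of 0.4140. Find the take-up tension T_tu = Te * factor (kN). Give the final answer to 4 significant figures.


T_tu = 23.8680 * 0.4140
T_tu = 9.881 kN


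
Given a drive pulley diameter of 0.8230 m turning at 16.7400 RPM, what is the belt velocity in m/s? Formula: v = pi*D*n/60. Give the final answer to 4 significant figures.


v = pi * 0.8230 * 16.7400 / 60
v = 0.7214 m/s


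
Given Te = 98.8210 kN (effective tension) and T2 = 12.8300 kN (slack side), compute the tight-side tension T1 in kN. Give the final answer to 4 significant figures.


T1 = Te + T2 = 98.8210 + 12.8300
T1 = 111.7 kN


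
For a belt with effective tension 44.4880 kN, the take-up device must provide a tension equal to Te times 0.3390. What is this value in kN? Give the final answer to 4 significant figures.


T_tu = 44.4880 * 0.3390
T_tu = 15.08 kN


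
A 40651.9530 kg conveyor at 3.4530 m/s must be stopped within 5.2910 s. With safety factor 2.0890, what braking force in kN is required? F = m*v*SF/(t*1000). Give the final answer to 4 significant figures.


F = 40651.9530 * 3.4530 / 5.2910 * 2.0890 / 1000
F = 55.42 kN


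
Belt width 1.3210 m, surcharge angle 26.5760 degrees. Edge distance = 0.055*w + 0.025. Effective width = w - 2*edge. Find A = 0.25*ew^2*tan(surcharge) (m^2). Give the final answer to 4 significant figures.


edge = 0.055*1.3210 + 0.025 = 0.097655 m
ew = 1.3210 - 2*0.097655 = 1.12569 m
A = 0.25 * 1.12569^2 * tan(26.5760 deg)
A = 0.1585 m^2


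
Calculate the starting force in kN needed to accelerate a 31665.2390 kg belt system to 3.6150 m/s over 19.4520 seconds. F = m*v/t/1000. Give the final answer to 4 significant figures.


F = 31665.2390 * 3.6150 / 19.4520 / 1000
F = 5.885 kN


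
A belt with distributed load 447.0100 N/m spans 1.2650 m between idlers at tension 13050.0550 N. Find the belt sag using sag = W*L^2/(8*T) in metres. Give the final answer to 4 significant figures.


sag = 447.0100 * 1.2650^2 / (8 * 13050.0550)
sag = 0.006852 m


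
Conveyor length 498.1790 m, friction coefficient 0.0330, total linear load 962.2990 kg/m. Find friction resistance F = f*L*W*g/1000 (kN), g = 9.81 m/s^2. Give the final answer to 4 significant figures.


F = 0.0330 * 498.1790 * 962.2990 * 9.81 / 1000
F = 155.2 kN


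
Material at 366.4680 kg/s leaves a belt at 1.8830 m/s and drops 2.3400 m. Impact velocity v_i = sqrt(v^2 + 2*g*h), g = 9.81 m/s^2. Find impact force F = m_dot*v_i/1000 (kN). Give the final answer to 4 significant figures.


v_i = sqrt(1.8830^2 + 2*9.81*2.3400) = 7.03253 m/s
F = 366.4680 * 7.03253 / 1000
F = 2.577 kN


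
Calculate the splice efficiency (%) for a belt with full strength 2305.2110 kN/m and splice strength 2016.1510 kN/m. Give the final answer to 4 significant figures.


Eff = 2016.1510 / 2305.2110 * 100
Eff = 87.46 %


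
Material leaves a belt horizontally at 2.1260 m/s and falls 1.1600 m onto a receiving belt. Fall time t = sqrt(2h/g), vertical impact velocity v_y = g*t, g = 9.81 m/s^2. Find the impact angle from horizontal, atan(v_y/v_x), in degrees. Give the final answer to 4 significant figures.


t = sqrt(2*1.1600/9.81) = 0.486306 s
v_y = 9.81 * 0.486306 = 4.77066 m/s
angle = atan(4.77066 / 2.1260) = 65.98 deg


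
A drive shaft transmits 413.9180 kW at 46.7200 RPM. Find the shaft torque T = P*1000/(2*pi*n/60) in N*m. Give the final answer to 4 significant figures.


omega = 2*pi*46.7200/60 = 4.89251 rad/s
T = 413.9180*1000 / 4.89251
T = 84600 N*m


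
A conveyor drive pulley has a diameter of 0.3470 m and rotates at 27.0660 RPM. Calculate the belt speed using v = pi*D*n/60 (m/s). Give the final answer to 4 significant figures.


v = pi * 0.3470 * 27.0660 / 60
v = 0.4918 m/s


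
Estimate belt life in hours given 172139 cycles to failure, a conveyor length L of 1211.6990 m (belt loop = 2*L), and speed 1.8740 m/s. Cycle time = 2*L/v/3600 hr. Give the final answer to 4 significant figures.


cycle_time = 2 * 1211.6990 / 1.8740 / 3600 = 0.359214 hr
life = 172139 * 0.359214 = 61830 hours


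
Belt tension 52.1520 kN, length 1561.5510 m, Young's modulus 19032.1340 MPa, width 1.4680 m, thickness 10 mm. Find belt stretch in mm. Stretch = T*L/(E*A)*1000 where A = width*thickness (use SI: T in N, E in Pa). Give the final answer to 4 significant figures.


A = 1.4680 * 0.01 = 0.01468 m^2
Stretch = 52.1520*1000 * 1561.5510 / (19032.1340e6 * 0.01468) * 1000
Stretch = 291.5 mm


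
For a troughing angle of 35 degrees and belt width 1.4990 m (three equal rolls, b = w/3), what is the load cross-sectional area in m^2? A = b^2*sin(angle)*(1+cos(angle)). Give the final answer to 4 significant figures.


b = 1.4990/3 = 0.499667 m
A = 0.499667^2 * sin(35 deg) * (1 + cos(35 deg))
A = 0.2605 m^2


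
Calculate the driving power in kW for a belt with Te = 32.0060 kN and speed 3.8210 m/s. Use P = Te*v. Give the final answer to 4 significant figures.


P = Te * v = 32.0060 * 3.8210
P = 122.3 kW


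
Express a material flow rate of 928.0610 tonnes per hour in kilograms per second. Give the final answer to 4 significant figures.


m_dot = 928.0610 * 1000 / 3600
m_dot = 257.8 kg/s


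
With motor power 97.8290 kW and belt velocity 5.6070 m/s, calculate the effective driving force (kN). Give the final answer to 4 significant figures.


Te = P / v = 97.8290 / 5.6070
Te = 17.45 kN


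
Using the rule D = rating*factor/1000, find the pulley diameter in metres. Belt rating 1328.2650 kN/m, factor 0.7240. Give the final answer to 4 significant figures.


D = 1328.2650 * 0.7240 / 1000
D = 0.9617 m


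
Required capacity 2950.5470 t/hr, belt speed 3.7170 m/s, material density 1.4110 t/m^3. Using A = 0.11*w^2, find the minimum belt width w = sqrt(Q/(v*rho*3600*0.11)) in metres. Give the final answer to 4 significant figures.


A_req = 2950.5470 / (3.7170 * 1.4110 * 3600) = 0.156272 m^2
w = sqrt(0.156272 / 0.11)
w = 1.192 m


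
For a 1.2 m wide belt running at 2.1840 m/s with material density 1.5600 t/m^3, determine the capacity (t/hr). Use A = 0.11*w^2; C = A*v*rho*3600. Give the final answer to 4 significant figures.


A = 0.11 * 1.2^2 = 0.1584 m^2
C = 0.1584 * 2.1840 * 1.5600 * 3600
C = 1943 t/hr


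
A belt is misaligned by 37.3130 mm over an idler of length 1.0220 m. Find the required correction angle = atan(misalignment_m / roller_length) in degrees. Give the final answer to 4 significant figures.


misalign_m = 37.3130 / 1000 = 0.037313 m
angle = atan(0.037313 / 1.0220)
angle = 2.091 deg


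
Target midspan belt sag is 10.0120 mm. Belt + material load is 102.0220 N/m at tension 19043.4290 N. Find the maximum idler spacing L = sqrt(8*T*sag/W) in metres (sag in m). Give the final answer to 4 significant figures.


sag = 10.0120/1000 = 0.010012 m
L = sqrt(8 * 19043.4290 * 0.010012 / 102.0220)
L = 3.867 m


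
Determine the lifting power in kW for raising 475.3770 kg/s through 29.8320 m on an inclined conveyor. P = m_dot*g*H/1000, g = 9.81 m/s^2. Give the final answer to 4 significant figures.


P = 475.3770 * 9.81 * 29.8320 / 1000
P = 139.1 kW


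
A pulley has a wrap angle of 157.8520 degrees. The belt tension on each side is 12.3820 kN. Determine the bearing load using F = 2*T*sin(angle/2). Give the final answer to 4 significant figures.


F = 2 * 12.3820 * sin(157.8520/2 deg)
F = 24.30 kN


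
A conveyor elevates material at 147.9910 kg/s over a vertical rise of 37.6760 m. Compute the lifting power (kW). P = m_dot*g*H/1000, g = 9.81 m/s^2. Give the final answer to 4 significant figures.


P = 147.9910 * 9.81 * 37.6760 / 1000
P = 54.70 kW


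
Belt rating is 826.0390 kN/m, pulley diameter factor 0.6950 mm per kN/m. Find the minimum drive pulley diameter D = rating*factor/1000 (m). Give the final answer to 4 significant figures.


D = 826.0390 * 0.6950 / 1000
D = 0.5741 m


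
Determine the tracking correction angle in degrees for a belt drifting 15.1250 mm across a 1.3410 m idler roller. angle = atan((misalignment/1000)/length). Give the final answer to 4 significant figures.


misalign_m = 15.1250 / 1000 = 0.015125 m
angle = atan(0.015125 / 1.3410)
angle = 0.6462 deg


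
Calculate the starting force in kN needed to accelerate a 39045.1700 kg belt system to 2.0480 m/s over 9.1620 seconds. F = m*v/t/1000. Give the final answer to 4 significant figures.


F = 39045.1700 * 2.0480 / 9.1620 / 1000
F = 8.728 kN


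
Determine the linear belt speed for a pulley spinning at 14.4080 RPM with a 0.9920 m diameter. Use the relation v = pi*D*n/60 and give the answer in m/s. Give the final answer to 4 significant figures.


v = pi * 0.9920 * 14.4080 / 60
v = 0.7484 m/s


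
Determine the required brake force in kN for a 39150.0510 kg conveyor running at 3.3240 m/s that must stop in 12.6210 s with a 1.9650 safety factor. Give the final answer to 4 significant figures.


F = 39150.0510 * 3.3240 / 12.6210 * 1.9650 / 1000
F = 20.26 kN


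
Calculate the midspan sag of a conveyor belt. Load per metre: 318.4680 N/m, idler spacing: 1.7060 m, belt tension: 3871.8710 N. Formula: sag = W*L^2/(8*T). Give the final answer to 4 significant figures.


sag = 318.4680 * 1.7060^2 / (8 * 3871.8710)
sag = 0.02992 m


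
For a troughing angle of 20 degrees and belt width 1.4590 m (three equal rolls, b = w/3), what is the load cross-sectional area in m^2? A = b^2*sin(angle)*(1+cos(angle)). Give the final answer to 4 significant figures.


b = 1.4590/3 = 0.486333 m
A = 0.486333^2 * sin(20 deg) * (1 + cos(20 deg))
A = 0.1569 m^2


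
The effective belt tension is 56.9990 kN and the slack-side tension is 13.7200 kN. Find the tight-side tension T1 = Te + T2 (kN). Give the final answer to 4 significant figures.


T1 = Te + T2 = 56.9990 + 13.7200
T1 = 70.72 kN


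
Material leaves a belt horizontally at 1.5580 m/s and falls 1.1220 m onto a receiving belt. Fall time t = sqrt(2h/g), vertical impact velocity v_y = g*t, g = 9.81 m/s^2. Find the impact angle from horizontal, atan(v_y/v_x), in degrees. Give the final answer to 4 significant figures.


t = sqrt(2*1.1220/9.81) = 0.478274 s
v_y = 9.81 * 0.478274 = 4.69187 m/s
angle = atan(4.69187 / 1.5580) = 71.63 deg


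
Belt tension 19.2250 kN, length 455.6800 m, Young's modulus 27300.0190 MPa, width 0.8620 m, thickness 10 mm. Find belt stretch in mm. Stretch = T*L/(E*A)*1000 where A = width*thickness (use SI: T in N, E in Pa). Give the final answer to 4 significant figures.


A = 0.8620 * 0.01 = 0.00862 m^2
Stretch = 19.2250*1000 * 455.6800 / (27300.0190e6 * 0.00862) * 1000
Stretch = 37.23 mm


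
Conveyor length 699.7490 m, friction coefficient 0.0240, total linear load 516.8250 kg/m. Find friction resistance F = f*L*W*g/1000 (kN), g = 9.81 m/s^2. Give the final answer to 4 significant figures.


F = 0.0240 * 699.7490 * 516.8250 * 9.81 / 1000
F = 85.15 kN


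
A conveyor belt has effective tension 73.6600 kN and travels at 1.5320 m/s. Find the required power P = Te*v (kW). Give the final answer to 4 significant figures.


P = Te * v = 73.6600 * 1.5320
P = 112.8 kW


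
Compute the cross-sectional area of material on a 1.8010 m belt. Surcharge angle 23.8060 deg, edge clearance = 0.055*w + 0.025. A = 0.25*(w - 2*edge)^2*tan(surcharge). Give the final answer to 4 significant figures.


edge = 0.055*1.8010 + 0.025 = 0.124055 m
ew = 1.8010 - 2*0.124055 = 1.55289 m
A = 0.25 * 1.55289^2 * tan(23.8060 deg)
A = 0.2660 m^2


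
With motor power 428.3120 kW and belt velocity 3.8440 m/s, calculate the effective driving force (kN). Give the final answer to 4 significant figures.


Te = P / v = 428.3120 / 3.8440
Te = 111.4 kN


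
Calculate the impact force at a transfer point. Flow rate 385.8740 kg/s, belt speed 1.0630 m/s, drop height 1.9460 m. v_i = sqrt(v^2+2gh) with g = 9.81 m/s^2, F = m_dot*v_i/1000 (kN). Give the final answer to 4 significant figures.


v_i = sqrt(1.0630^2 + 2*9.81*1.9460) = 6.26981 m/s
F = 385.8740 * 6.26981 / 1000
F = 2.419 kN


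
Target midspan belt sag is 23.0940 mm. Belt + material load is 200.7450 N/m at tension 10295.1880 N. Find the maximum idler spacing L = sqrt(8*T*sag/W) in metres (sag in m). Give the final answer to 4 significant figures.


sag = 23.0940/1000 = 0.023094 m
L = sqrt(8 * 10295.1880 * 0.023094 / 200.7450)
L = 3.078 m


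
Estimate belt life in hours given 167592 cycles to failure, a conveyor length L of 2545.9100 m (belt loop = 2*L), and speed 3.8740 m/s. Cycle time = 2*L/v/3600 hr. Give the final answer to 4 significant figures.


cycle_time = 2 * 2545.9100 / 3.8740 / 3600 = 0.365099 hr
life = 167592 * 0.365099 = 61190 hours


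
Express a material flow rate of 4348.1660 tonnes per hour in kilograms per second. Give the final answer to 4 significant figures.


m_dot = 4348.1660 * 1000 / 3600
m_dot = 1208 kg/s


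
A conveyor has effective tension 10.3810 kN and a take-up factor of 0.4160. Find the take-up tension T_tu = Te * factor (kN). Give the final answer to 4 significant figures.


T_tu = 10.3810 * 0.4160
T_tu = 4.318 kN


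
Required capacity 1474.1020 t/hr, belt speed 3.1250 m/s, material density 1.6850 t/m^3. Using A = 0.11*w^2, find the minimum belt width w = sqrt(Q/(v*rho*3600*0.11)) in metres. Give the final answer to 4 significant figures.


A_req = 1474.1020 / (3.1250 * 1.6850 * 3600) = 0.0777634 m^2
w = sqrt(0.0777634 / 0.11)
w = 0.8408 m


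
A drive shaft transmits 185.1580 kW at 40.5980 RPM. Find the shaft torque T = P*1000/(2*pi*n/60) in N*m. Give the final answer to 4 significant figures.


omega = 2*pi*40.5980/60 = 4.25141 rad/s
T = 185.1580*1000 / 4.25141
T = 43550 N*m


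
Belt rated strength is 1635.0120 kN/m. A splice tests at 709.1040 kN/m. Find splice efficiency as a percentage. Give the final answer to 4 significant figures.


Eff = 709.1040 / 1635.0120 * 100
Eff = 43.37 %


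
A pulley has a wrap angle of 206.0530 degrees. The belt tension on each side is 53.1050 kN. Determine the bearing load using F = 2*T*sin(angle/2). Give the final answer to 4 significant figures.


F = 2 * 53.1050 * sin(206.0530/2 deg)
F = 103.5 kN


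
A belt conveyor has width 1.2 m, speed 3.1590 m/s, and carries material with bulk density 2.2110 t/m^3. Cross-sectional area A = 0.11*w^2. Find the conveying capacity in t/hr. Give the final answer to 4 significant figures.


A = 0.11 * 1.2^2 = 0.1584 m^2
C = 0.1584 * 3.1590 * 2.2110 * 3600
C = 3983 t/hr


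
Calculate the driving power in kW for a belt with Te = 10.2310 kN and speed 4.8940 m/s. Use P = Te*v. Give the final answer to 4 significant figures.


P = Te * v = 10.2310 * 4.8940
P = 50.07 kW


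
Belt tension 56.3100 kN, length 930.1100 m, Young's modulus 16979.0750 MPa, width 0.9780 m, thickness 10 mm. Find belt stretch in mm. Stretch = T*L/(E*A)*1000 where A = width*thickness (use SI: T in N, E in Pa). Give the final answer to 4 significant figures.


A = 0.9780 * 0.01 = 0.00978 m^2
Stretch = 56.3100*1000 * 930.1100 / (16979.0750e6 * 0.00978) * 1000
Stretch = 315.4 mm


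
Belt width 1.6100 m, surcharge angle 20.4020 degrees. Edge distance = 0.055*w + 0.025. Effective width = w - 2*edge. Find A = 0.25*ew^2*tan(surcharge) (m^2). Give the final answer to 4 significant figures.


edge = 0.055*1.6100 + 0.025 = 0.11355 m
ew = 1.6100 - 2*0.11355 = 1.3829 m
A = 0.25 * 1.3829^2 * tan(20.4020 deg)
A = 0.1778 m^2


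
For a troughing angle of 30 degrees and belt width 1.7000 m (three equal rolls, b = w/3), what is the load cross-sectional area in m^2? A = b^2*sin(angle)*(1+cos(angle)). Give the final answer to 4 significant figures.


b = 1.7000/3 = 0.566667 m
A = 0.566667^2 * sin(30 deg) * (1 + cos(30 deg))
A = 0.2996 m^2


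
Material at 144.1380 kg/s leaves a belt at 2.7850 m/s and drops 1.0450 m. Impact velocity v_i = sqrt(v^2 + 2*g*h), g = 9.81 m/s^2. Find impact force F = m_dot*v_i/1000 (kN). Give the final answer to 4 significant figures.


v_i = sqrt(2.7850^2 + 2*9.81*1.0450) = 5.31593 m/s
F = 144.1380 * 5.31593 / 1000
F = 0.7662 kN


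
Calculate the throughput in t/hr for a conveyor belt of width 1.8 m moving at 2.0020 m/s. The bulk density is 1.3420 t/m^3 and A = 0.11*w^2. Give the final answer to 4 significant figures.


A = 0.11 * 1.8^2 = 0.3564 m^2
C = 0.3564 * 2.0020 * 1.3420 * 3600
C = 3447 t/hr


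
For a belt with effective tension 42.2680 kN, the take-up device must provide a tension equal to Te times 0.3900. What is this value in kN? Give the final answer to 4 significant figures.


T_tu = 42.2680 * 0.3900
T_tu = 16.48 kN


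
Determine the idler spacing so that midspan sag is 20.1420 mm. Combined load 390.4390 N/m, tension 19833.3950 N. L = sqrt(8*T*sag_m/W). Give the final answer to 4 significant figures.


sag = 20.1420/1000 = 0.020142 m
L = sqrt(8 * 19833.3950 * 0.020142 / 390.4390)
L = 2.861 m


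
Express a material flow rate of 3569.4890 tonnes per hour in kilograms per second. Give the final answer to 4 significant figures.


m_dot = 3569.4890 * 1000 / 3600
m_dot = 991.5 kg/s


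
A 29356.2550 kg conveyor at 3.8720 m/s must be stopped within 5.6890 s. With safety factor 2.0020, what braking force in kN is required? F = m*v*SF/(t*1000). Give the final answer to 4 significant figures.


F = 29356.2550 * 3.8720 / 5.6890 * 2.0020 / 1000
F = 40.00 kN


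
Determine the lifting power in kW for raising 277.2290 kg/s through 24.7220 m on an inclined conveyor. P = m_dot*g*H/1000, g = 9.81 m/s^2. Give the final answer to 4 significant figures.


P = 277.2290 * 9.81 * 24.7220 / 1000
P = 67.23 kW


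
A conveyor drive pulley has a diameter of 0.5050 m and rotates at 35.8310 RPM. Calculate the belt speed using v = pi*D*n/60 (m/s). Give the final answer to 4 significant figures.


v = pi * 0.5050 * 35.8310 / 60
v = 0.9474 m/s


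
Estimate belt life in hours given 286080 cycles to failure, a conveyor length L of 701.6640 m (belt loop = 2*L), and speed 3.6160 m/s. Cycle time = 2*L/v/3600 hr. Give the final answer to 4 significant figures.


cycle_time = 2 * 701.6640 / 3.6160 / 3600 = 0.107802 hr
life = 286080 * 0.107802 = 30840 hours


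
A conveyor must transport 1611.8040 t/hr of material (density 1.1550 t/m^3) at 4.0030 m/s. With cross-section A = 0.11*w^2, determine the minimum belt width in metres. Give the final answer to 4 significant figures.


A_req = 1611.8040 / (4.0030 * 1.1550 * 3600) = 0.0968372 m^2
w = sqrt(0.0968372 / 0.11)
w = 0.9383 m


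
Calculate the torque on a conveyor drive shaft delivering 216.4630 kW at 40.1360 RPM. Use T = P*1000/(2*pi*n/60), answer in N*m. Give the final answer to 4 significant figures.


omega = 2*pi*40.1360/60 = 4.20303 rad/s
T = 216.4630*1000 / 4.20303
T = 51500 N*m


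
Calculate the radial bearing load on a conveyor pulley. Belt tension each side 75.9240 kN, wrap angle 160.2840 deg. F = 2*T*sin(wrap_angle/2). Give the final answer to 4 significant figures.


F = 2 * 75.9240 * sin(160.2840/2 deg)
F = 149.6 kN


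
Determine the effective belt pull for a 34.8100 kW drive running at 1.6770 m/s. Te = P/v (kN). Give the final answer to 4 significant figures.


Te = P / v = 34.8100 / 1.6770
Te = 20.76 kN


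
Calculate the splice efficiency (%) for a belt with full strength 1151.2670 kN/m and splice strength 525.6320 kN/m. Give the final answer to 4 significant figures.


Eff = 525.6320 / 1151.2670 * 100
Eff = 45.66 %


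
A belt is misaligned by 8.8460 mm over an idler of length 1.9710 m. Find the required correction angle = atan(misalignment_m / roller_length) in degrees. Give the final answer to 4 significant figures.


misalign_m = 8.8460 / 1000 = 0.008846 m
angle = atan(0.008846 / 1.9710)
angle = 0.2571 deg


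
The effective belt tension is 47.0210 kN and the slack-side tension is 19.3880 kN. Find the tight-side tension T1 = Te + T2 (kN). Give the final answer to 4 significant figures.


T1 = Te + T2 = 47.0210 + 19.3880
T1 = 66.41 kN


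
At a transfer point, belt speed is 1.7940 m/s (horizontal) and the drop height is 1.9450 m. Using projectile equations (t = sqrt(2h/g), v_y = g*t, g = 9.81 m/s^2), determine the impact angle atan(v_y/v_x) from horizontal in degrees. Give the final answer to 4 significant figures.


t = sqrt(2*1.9450/9.81) = 0.62971 s
v_y = 9.81 * 0.62971 = 6.17746 m/s
angle = atan(6.17746 / 1.7940) = 73.81 deg


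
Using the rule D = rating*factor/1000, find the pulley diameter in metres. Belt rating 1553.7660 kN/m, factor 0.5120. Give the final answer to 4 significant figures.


D = 1553.7660 * 0.5120 / 1000
D = 0.7955 m


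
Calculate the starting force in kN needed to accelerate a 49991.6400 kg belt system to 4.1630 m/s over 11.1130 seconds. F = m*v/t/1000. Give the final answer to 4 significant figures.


F = 49991.6400 * 4.1630 / 11.1130 / 1000
F = 18.73 kN


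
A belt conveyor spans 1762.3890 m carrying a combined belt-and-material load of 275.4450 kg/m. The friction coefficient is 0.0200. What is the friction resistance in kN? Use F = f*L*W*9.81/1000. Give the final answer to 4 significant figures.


F = 0.0200 * 1762.3890 * 275.4450 * 9.81 / 1000
F = 95.24 kN
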